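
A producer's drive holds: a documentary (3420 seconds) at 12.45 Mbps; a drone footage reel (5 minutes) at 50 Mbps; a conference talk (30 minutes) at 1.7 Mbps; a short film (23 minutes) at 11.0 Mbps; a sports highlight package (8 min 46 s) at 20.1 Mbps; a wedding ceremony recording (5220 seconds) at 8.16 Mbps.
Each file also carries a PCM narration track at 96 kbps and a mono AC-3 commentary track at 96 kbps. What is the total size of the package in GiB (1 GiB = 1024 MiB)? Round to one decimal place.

Audio total: 96 + 96 = 192 kbps = 0.192 Mbps.
documentary: 12.642 Mbps × 3420 s = 43235.6 Mb
drone footage reel: 50.192 Mbps × 300 s = 15057.6 Mb
conference talk: 1.892 Mbps × 1800 s = 3405.6 Mb
short film: 11.192 Mbps × 1380 s = 15445.0 Mb
sports highlight package: 20.292 Mbps × 526 s = 10673.6 Mb
wedding ceremony recording: 8.352 Mbps × 5220 s = 43597.4 Mb
Total: 131414.8 Mb = 16426.9 MB.
= 15.30 GiB.

15.3 GiB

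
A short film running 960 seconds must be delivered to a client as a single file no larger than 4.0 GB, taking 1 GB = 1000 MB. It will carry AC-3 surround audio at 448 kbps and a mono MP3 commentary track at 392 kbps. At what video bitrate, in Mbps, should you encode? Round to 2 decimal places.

32.49 Mbps

Budget: 4.0 GB = 32000.0 Mb.
Total bitrate budget: 32000.0 Mb / 960 s = 33.333 Mbps.
Audio total: 448 + 392 = 840 kbps = 0.840 Mbps.
Video: 33.333 − 0.840 = 32.493 Mbps.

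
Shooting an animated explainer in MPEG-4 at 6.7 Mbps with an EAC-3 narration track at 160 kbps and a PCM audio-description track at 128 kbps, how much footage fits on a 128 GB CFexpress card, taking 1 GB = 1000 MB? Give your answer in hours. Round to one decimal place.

40.7 hours

Audio total: 160 + 128 = 288 kbps = 0.288 Mbps.
Total bitrate: 6.7 + 0.288 = 6.988 Mbps.
Capacity: 128 GB = 1,024,000 Mb.
Recording time: 1,024,000 / 6.988 = 146,537 s ≈ 40.7 hours.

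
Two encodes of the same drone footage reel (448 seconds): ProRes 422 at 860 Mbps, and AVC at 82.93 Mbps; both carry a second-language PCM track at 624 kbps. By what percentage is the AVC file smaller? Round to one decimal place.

Audio: 624 kbps = 0.624 Mbps.
ProRes 422: 860.624 Mbps × 448 s = 385559.6 Mb = 44.885 GiB.
AVC: 83.554 Mbps × 448 s = 37432.2 Mb = 4.358 GiB.
Reduction: (1 − 4.358/44.885) × 100 = 90.29%.

90.3%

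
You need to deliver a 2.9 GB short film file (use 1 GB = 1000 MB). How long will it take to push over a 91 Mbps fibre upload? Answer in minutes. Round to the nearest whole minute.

File: 2.9 GB = 23200.0 Mb.
At 91 Mbps: 23200.0 / 91 = 254.9 s ≈ 4.25 minutes.

4 minutes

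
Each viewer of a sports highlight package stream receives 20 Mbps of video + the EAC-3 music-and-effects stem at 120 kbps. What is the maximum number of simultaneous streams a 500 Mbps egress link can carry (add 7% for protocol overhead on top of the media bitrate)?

23

Audio: 120 kbps = 0.120 Mbps.
Per-viewer media rate: 20.120 Mbps.
On the wire with 7% overhead: 21.528 Mbps.
500 Mbps = 500.0 Mbps; 500.0 / 21.528 = 23.23 → 23 viewers.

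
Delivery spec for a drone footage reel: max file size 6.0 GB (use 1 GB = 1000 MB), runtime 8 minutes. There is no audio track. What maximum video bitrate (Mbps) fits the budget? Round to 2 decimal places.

100.00 Mbps

Budget: 6.0 GB = 48000.0 Mb.
8 min = 480 s
Total bitrate budget: 48000.0 Mb / 480 s = 100.000 Mbps.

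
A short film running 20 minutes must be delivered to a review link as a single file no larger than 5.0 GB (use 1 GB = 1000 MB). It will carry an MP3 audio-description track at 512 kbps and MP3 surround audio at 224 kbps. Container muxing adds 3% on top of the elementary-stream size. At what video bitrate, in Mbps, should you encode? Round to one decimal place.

Budget: 5.0 GB = 40000.0 Mb.
Stream payload after overhead: 40000.0 / 1.03 = 38835.0 Mb.
20 min = 1200 s
Total bitrate budget: 38835.0 Mb / 1200 s = 32.362 Mbps.
Audio total: 512 + 224 = 736 kbps = 0.736 Mbps.
Video: 32.362 − 0.736 = 31.626 Mbps.

31.6 Mbps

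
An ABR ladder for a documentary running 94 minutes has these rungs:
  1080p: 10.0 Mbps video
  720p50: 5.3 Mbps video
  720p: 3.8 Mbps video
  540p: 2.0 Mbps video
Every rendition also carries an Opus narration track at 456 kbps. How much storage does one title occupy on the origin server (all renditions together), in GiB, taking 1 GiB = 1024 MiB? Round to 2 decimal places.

15.05 GiB

94 min = 5640 s
Audio: 456 kbps = 0.456 Mbps.
Sum of rendition bitrates: (10.0+0.456) + (5.3+0.456) + (3.8+0.456) + (2.0+0.456) = 22.924 Mbps.
× 5640 s = 129,291 Mb = 16,161 MB = 15.05 GiB.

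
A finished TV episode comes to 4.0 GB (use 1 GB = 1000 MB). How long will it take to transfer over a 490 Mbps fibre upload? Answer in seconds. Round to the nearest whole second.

File: 4.0 GB = 32000.0 Mb.
At 490 Mbps: 32000.0 / 490 = 65.3 s ≈ 65.3 seconds.

65 seconds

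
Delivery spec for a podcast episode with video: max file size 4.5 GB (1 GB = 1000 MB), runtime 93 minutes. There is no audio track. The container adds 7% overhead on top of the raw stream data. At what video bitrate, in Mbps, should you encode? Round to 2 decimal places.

6.03 Mbps

Budget: 4.5 GB = 36000.0 Mb.
Stream payload after overhead: 36000.0 / 1.07 = 33644.9 Mb.
93 min = 5580 s
Total bitrate budget: 33644.9 Mb / 5580 s = 6.030 Mbps.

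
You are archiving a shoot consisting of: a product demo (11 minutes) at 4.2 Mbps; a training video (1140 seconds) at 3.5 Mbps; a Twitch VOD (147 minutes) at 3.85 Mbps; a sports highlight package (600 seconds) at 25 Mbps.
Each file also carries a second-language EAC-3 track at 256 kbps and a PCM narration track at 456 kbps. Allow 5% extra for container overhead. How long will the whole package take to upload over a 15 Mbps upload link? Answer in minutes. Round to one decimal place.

Audio total: 256 + 456 = 712 kbps = 0.712 Mbps.
product demo: 4.912 Mbps × 660 s × 1.05 = 3404.0 Mb
training video: 4.212 Mbps × 1140 s × 1.05 = 5041.8 Mb
Twitch VOD: 4.562 Mbps × 8820 s × 1.05 = 42248.7 Mb
sports highlight package: 25.712 Mbps × 600 s × 1.05 = 16198.6 Mb
Total: 66893.0 Mb = 8361.6 MB.
At 15 Mbps: 66893.0 / 15 = 4460 s ≈ 74.3 minutes.

74.3 minutes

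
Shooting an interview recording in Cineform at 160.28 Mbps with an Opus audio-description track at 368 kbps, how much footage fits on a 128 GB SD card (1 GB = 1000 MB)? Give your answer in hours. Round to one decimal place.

1.8 hours

Audio: 368 kbps = 0.368 Mbps.
Total bitrate: 160.28 + 0.368 = 160.648 Mbps.
Capacity: 128 GB = 1,024,000 Mb.
Recording time: 1,024,000 / 160.648 = 6,374 s ≈ 1.77 hours.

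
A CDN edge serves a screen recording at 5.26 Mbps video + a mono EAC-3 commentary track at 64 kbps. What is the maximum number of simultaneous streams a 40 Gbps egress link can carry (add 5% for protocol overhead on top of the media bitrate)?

7155

Audio: 64 kbps = 0.064 Mbps.
Per-viewer media rate: 5.324 Mbps.
On the wire with 5% overhead: 5.590 Mbps.
40 Gbps = 40,000 Mbps; 40,000 / 5.590 = 7155.38 → 7155 viewers.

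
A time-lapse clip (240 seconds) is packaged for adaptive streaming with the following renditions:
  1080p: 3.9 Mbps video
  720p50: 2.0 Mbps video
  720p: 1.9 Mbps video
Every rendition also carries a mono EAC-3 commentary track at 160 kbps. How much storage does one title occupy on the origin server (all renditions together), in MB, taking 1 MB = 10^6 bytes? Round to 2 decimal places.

Audio: 160 kbps = 0.160 Mbps.
Sum of rendition bitrates: (3.9+0.160) + (2.0+0.160) + (1.9+0.160) = 8.280 Mbps.
× 240 s = 1,987 Mb = 248.4 MB = 248.4 MB.

248.40 MB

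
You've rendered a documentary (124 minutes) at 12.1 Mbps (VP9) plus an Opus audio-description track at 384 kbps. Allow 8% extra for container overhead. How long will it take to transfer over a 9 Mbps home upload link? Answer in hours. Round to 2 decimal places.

124 min = 7440 s
Audio: 384 kbps = 0.384 Mbps.
Total bitrate: 12.484 Mbps.
File: 12.484 Mbps × 7440 s = 92881.0 Mb.
With 8% container overhead: ×1.08. → 100311.4 Mb.
At 9 Mbps: 100311.4 / 9 = 11145.7 s ≈ 3.1 hours.

3.10 hours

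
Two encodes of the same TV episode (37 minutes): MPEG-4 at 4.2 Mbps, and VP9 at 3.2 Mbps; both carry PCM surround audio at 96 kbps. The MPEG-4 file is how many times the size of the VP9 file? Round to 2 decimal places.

1.30

37 min = 2220 s
Audio: 96 kbps = 0.096 Mbps.
MPEG-4: 4.296 Mbps × 2220 s = 9537.1 Mb = 1.192 GB.
VP9: 3.296 Mbps × 2220 s = 7317.1 Mb = 0.915 GB.
Ratio: 1.192 / 0.915 = 1.303.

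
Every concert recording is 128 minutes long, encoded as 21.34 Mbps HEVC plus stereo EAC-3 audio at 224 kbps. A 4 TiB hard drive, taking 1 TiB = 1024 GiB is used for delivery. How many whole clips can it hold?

128 min = 7680 s
Audio: 224 kbps = 0.224 Mbps.
Total bitrate: 21.564 Mbps.
Per item: 21.564 Mbps × 7680 s = 165,612 Mb = 20,701 MB.
Capacity: 4 TiB = 35,184,372 Mb; 212.45 items → 212 complete.

212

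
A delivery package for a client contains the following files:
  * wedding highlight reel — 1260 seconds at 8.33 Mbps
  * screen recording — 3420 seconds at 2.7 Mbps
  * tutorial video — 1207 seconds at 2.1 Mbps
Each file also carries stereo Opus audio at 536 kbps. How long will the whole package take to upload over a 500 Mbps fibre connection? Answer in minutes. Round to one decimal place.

Audio: 536 kbps = 0.536 Mbps.
wedding highlight reel: 8.866 Mbps × 1260 s = 11171.2 Mb
screen recording: 3.236 Mbps × 3420 s = 11067.1 Mb
tutorial video: 2.636 Mbps × 1207 s = 3181.7 Mb
Total: 25419.9 Mb = 3177.5 MB.
At 500 Mbps: 25419.9 / 500 = 51 s ≈ 0.847 minutes.

0.8 minutes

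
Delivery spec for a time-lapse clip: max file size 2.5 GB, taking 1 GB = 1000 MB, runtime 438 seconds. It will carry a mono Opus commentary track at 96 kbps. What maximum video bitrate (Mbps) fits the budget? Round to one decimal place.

45.6 Mbps

Budget: 2.5 GB = 20000.0 Mb.
Total bitrate budget: 20000.0 Mb / 438 s = 45.662 Mbps.
Audio: 96 kbps = 0.096 Mbps.
Video: 45.662 − 0.096 = 45.566 Mbps.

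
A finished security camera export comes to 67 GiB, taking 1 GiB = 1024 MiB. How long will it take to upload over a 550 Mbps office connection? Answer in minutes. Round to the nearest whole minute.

File: 67 GiB = 575525.6 Mb.
At 550 Mbps: 575525.6 / 550 = 1046.4 s ≈ 17.4 minutes.

17 minutes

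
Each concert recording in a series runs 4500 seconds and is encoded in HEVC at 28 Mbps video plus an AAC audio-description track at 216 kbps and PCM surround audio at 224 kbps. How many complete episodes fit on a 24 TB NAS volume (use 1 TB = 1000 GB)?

1500

Audio total: 216 + 224 = 440 kbps = 0.440 Mbps.
Total bitrate: 28.440 Mbps.
Per item: 28.440 Mbps × 4500 s = 127,980 Mb = 15,998 MB.
Capacity: 24 TB = 192,000,000 Mb; 1500.23 items → 1500 complete.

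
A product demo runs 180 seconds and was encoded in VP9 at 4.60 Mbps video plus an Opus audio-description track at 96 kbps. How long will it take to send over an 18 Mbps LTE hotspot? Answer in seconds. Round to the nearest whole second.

47 seconds

Audio: 96 kbps = 0.096 Mbps.
Total bitrate: 4.696 Mbps.
File: 4.696 Mbps × 180 s = 845.3 Mb.
At 18 Mbps: 845.3 / 18 = 47.0 s ≈ 47 seconds.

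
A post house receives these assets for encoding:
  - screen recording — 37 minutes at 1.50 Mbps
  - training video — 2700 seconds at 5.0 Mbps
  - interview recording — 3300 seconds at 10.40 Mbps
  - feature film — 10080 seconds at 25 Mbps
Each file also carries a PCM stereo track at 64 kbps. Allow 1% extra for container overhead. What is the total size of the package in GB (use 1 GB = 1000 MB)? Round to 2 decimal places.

38.42 GB

Audio: 64 kbps = 0.064 Mbps.
screen recording: 1.564 Mbps × 2220 s × 1.01 = 3506.8 Mb
training video: 5.064 Mbps × 2700 s × 1.01 = 13809.5 Mb
interview recording: 10.464 Mbps × 3300 s × 1.01 = 34876.5 Mb
feature film: 25.064 Mbps × 10080 s × 1.01 = 255171.6 Mb
Total: 307364.4 Mb = 38420.6 MB.
= 38.42 GB.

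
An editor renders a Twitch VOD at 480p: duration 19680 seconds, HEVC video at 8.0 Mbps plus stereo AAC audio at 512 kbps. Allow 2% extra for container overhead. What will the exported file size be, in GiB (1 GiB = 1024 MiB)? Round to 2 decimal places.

19.89 GiB

Audio: 512 kbps = 0.512 Mbps.
Total bitrate: 8.0 + 0.512 = 8.512 Mbps.
Stream data: 8.512 Mbps × 19680 s = 167516.2 Mb.
With 2% container overhead: ×1.02.
170,866 Mb = 21,358,310,400 bytes ÷ 1,073,741,824 = 19.89 GiB.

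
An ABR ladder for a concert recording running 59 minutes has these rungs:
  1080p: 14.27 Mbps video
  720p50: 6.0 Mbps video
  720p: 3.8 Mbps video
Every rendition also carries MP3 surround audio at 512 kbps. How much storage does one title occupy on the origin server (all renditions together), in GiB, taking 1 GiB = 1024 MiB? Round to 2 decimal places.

10.55 GiB

59 min = 3540 s
Audio: 512 kbps = 0.512 Mbps.
Sum of rendition bitrates: (14.27+0.512) + (6.0+0.512) + (3.8+0.512) = 25.606 Mbps.
× 3540 s = 90,645 Mb = 11,331 MB = 10.55 GiB.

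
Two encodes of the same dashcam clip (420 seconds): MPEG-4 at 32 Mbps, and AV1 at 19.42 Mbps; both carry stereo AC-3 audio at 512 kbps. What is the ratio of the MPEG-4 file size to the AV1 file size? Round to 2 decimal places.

1.63

Audio: 512 kbps = 0.512 Mbps.
MPEG-4: 32.512 Mbps × 420 s = 13655.0 Mb = 1.590 GiB.
AV1: 19.932 Mbps × 420 s = 8371.4 Mb = 0.975 GiB.
Ratio: 1.590 / 0.975 = 1.631.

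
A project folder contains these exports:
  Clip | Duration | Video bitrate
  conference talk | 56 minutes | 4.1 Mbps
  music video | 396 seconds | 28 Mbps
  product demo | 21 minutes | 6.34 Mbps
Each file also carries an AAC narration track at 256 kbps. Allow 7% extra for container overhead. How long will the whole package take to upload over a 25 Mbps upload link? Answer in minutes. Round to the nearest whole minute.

24 minutes

Audio: 256 kbps = 0.256 Mbps.
conference talk: 4.356 Mbps × 3360 s × 1.07 = 15660.7 Mb
music video: 28.256 Mbps × 396 s × 1.07 = 11972.6 Mb
product demo: 6.596 Mbps × 1260 s × 1.07 = 8892.7 Mb
Total: 36526.1 Mb = 4565.8 MB.
At 25 Mbps: 36526.1 / 25 = 1461 s ≈ 24.4 minutes.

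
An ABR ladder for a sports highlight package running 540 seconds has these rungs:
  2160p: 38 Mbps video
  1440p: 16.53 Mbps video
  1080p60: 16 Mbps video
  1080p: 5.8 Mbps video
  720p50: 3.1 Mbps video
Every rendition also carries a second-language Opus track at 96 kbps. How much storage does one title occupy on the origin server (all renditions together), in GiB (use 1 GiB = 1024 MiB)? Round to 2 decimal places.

Audio: 96 kbps = 0.096 Mbps.
Sum of rendition bitrates: (38+0.096) + (16.53+0.096) + (16+0.096) + (5.8+0.096) + (3.1+0.096) = 79.910 Mbps.
× 540 s = 43,151 Mb = 5,394 MB = 5.023 GiB.

5.02 GiB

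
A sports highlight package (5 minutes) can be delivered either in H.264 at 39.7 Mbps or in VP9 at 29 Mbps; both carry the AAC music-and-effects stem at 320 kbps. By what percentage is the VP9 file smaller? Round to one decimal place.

5 min = 300 s
Audio: 320 kbps = 0.320 Mbps.
H.264: 40.020 Mbps × 300 s = 12006.0 Mb = 1.398 GiB.
VP9: 29.320 Mbps × 300 s = 8796.0 Mb = 1.024 GiB.
Reduction: (1 − 1.024/1.398) × 100 = 26.74%.

26.7%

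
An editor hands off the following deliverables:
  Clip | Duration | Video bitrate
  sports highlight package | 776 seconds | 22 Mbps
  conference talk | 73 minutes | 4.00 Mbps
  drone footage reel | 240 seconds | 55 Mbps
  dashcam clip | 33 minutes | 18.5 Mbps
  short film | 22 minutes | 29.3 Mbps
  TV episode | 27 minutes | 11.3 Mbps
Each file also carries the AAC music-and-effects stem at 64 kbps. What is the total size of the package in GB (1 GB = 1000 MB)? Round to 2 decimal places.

Audio: 64 kbps = 0.064 Mbps.
sports highlight package: 22.064 Mbps × 776 s = 17121.7 Mb
conference talk: 4.064 Mbps × 4380 s = 17800.3 Mb
drone footage reel: 55.064 Mbps × 240 s = 13215.4 Mb
dashcam clip: 18.564 Mbps × 1980 s = 36756.7 Mb
short film: 29.364 Mbps × 1320 s = 38760.5 Mb
TV episode: 11.364 Mbps × 1620 s = 18409.7 Mb
Total: 142064.2 Mb = 17758.0 MB.
= 17.76 GB.

17.76 GB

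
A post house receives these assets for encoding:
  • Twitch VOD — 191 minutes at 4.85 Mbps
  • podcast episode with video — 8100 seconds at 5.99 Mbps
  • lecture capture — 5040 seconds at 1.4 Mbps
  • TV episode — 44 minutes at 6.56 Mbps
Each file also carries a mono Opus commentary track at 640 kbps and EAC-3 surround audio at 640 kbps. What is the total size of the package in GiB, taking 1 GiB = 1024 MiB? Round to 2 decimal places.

19.02 GiB

Audio total: 640 + 640 = 1280 kbps = 1.280 Mbps.
Twitch VOD: 6.130 Mbps × 11460 s = 70249.8 Mb
podcast episode with video: 7.270 Mbps × 8100 s = 58887.0 Mb
lecture capture: 2.680 Mbps × 5040 s = 13507.2 Mb
TV episode: 7.840 Mbps × 2640 s = 20697.6 Mb
Total: 163341.6 Mb = 20417.7 MB.
= 19.02 GiB.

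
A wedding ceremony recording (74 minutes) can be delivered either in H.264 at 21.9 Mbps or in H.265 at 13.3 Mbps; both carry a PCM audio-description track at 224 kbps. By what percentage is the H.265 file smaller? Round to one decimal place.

38.9%

74 min = 4440 s
Audio: 224 kbps = 0.224 Mbps.
H.264: 22.124 Mbps × 4440 s = 98230.6 Mb = 11.436 GiB.
H.265: 13.524 Mbps × 4440 s = 60046.6 Mb = 6.990 GiB.
Reduction: (1 − 6.990/11.436) × 100 = 38.87%.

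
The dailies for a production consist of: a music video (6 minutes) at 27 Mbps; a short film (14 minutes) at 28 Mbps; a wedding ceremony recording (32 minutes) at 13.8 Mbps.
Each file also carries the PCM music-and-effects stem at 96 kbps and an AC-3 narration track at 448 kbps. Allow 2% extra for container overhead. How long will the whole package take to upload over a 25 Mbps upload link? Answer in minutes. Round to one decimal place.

Audio total: 96 + 448 = 544 kbps = 0.544 Mbps.
music video: 27.544 Mbps × 360 s × 1.02 = 10114.2 Mb
short film: 28.544 Mbps × 840 s × 1.02 = 24456.5 Mb
wedding ceremony recording: 14.344 Mbps × 1920 s × 1.02 = 28091.3 Mb
Total: 62661.9 Mb = 7832.7 MB.
At 25 Mbps: 62661.9 / 25 = 2506 s ≈ 41.8 minutes.

41.8 minutes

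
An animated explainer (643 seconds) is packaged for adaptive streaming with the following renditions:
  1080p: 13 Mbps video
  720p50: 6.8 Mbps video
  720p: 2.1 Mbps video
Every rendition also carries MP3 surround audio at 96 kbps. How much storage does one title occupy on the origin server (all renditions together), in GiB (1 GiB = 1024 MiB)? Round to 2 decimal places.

1.66 GiB

Audio: 96 kbps = 0.096 Mbps.
Sum of rendition bitrates: (13+0.096) + (6.8+0.096) + (2.1+0.096) = 22.188 Mbps.
× 643 s = 14,267 Mb = 1,783 MB = 1.661 GiB.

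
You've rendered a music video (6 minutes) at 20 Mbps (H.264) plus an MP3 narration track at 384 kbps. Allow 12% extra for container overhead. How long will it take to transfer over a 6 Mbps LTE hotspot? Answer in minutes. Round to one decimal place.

6 min = 360 s
Audio: 384 kbps = 0.384 Mbps.
Total bitrate: 20.384 Mbps.
File: 20.384 Mbps × 360 s = 7338.2 Mb.
With 12% container overhead: ×1.12. → 8218.8 Mb.
At 6 Mbps: 8218.8 / 6 = 1369.8 s ≈ 22.8 minutes.

22.8 minutes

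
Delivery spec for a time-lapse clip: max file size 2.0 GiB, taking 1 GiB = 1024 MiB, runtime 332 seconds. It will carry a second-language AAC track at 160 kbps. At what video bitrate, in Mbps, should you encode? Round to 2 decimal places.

Budget: 2.0 GiB = 17179.9 Mb.
Total bitrate budget: 17179.9 Mb / 332 s = 51.747 Mbps.
Audio: 160 kbps = 0.160 Mbps.
Video: 51.747 − 0.160 = 51.587 Mbps.

51.59 Mbps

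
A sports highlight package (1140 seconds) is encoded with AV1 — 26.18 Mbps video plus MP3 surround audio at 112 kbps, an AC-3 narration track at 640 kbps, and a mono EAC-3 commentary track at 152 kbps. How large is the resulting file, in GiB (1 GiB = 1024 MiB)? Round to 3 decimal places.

3.594 GiB

Audio total: 112 + 640 + 152 = 904 kbps = 0.904 Mbps.
Total bitrate: 26.18 + 0.904 = 27.084 Mbps.
Stream data: 27.084 Mbps × 1140 s = 30875.8 Mb.
30,876 Mb = 3,859,470,000 bytes ÷ 1,073,741,824 = 3.594 GiB.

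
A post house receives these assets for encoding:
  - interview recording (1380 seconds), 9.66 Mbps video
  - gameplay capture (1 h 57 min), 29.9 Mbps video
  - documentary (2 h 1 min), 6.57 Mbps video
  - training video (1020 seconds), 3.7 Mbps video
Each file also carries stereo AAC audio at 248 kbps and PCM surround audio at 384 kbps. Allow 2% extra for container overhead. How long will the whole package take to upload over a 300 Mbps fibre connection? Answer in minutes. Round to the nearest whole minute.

16 minutes

Audio total: 248 + 384 = 632 kbps = 0.632 Mbps.
interview recording: 10.292 Mbps × 1380 s × 1.02 = 14487.0 Mb
gameplay capture: 30.532 Mbps × 7020 s × 1.02 = 218621.3 Mb
documentary: 7.202 Mbps × 7260 s × 1.02 = 53332.3 Mb
training video: 4.332 Mbps × 1020 s × 1.02 = 4507.0 Mb
Total: 290947.6 Mb = 36368.5 MB.
At 300 Mbps: 290947.6 / 300 = 970 s ≈ 16.2 minutes.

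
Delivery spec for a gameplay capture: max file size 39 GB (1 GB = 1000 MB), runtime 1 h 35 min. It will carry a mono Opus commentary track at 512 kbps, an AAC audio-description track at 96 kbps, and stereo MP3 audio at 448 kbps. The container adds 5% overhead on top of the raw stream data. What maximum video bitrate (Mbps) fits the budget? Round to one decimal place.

51.1 Mbps

Budget: 39 GB = 312000.0 Mb.
Stream payload after overhead: 312000.0 / 1.05 = 297142.9 Mb.
1 h 35 min = 95 min = 5700 s
Total bitrate budget: 297142.9 Mb / 5700 s = 52.130 Mbps.
Audio total: 512 + 96 + 448 = 1056 kbps = 1.056 Mbps.
Video: 52.130 − 1.056 = 51.074 Mbps.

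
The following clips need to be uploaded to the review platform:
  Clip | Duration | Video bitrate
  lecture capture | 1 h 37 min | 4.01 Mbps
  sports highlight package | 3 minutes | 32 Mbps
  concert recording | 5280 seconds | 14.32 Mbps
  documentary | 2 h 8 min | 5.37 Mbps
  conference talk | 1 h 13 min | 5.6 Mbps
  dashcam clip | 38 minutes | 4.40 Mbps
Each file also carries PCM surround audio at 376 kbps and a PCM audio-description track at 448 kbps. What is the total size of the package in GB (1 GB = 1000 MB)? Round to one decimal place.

Audio total: 376 + 448 = 824 kbps = 0.824 Mbps.
lecture capture: 4.834 Mbps × 5820 s = 28133.9 Mb
sports highlight package: 32.824 Mbps × 180 s = 5908.3 Mb
concert recording: 15.144 Mbps × 5280 s = 79960.3 Mb
documentary: 6.194 Mbps × 7680 s = 47569.9 Mb
conference talk: 6.424 Mbps × 4380 s = 28137.1 Mb
dashcam clip: 5.224 Mbps × 2280 s = 11910.7 Mb
Total: 201620.3 Mb = 25202.5 MB.
= 25.20 GB.

25.2 GB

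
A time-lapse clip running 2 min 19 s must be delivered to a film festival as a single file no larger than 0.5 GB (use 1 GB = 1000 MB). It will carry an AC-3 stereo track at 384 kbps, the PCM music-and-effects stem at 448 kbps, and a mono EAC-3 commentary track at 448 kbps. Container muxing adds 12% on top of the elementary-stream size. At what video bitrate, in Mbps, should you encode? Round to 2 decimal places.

Budget: 0.5 GB = 4000.0 Mb.
Stream payload after overhead: 4000.0 / 1.12 = 3571.4 Mb.
2 min 19 s = 139 s
Total bitrate budget: 3571.4 Mb / 139 s = 25.694 Mbps.
Audio total: 384 + 448 + 448 = 1280 kbps = 1.280 Mbps.
Video: 25.694 − 1.280 = 24.414 Mbps.

24.41 Mbps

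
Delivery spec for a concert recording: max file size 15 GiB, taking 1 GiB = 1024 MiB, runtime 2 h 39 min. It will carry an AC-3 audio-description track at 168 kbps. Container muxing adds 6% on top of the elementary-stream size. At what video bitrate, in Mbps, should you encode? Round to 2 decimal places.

Budget: 15 GiB = 128849.0 Mb.
Stream payload after overhead: 128849.0 / 1.06 = 121555.7 Mb.
2 h 39 min = 159 min = 9540 s
Total bitrate budget: 121555.7 Mb / 9540 s = 12.742 Mbps.
Audio: 168 kbps = 0.168 Mbps.
Video: 12.742 − 0.168 = 12.574 Mbps.

12.57 Mbps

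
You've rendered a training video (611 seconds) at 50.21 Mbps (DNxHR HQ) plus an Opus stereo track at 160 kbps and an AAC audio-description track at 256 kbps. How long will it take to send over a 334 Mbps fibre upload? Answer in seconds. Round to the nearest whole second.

Audio total: 160 + 256 = 416 kbps = 0.416 Mbps.
Total bitrate: 50.626 Mbps.
File: 50.626 Mbps × 611 s = 30932.5 Mb.
At 334 Mbps: 30932.5 / 334 = 92.6 s ≈ 92.6 seconds.

93 seconds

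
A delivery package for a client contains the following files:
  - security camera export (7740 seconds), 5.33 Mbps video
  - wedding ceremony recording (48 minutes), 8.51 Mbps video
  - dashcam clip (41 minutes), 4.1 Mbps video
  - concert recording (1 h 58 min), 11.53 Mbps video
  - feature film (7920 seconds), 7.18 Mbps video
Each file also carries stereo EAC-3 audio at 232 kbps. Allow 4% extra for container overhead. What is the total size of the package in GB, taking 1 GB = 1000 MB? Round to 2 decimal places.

28.71 GB

Audio: 232 kbps = 0.232 Mbps.
security camera export: 5.562 Mbps × 7740 s × 1.04 = 44771.9 Mb
wedding ceremony recording: 8.742 Mbps × 2880 s × 1.04 = 26184.0 Mb
dashcam clip: 4.332 Mbps × 2460 s × 1.04 = 11083.0 Mb
concert recording: 11.762 Mbps × 7080 s × 1.04 = 86606.0 Mb
feature film: 7.412 Mbps × 7920 s × 1.04 = 61051.2 Mb
Total: 229696.0 Mb = 28712.0 MB.
= 28.71 GB.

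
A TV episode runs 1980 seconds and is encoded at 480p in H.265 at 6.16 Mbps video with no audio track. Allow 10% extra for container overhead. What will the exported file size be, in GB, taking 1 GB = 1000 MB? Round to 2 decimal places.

Total bitrate: 6.16 Mbps.
Stream data: 6.160 Mbps × 1980 s = 12196.8 Mb.
With 10% container overhead: ×1.10.
13,416 Mb ÷ 8 = 1,677 MB → 1.677 GB.

1.68 GB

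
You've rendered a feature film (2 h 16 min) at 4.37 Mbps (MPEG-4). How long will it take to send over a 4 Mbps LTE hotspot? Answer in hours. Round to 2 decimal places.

2 h 16 min = 136 min = 8160 s
File: 4.370 Mbps × 8160 s = 35659.2 Mb.
At 4 Mbps: 35659.2 / 4 = 8914.8 s ≈ 2.48 hours.

2.48 hours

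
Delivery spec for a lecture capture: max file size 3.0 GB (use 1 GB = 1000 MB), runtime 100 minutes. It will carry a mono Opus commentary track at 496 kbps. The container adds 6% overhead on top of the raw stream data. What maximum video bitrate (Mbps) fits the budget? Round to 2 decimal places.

3.28 Mbps

Budget: 3.0 GB = 24000.0 Mb.
Stream payload after overhead: 24000.0 / 1.06 = 22641.5 Mb.
100 min = 6000 s
Total bitrate budget: 22641.5 Mb / 6000 s = 3.774 Mbps.
Audio: 496 kbps = 0.496 Mbps.
Video: 3.774 − 0.496 = 3.278 Mbps.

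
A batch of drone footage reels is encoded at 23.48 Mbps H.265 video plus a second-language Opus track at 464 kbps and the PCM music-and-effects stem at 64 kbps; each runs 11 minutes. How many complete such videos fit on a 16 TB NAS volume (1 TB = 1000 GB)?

8078

11 min = 660 s
Audio total: 464 + 64 = 528 kbps = 0.528 Mbps.
Total bitrate: 24.008 Mbps.
Per item: 24.008 Mbps × 660 s = 15,845 Mb = 1,981 MB.
Capacity: 16 TB = 128,000,000 Mb; 8078.12 items → 8078 complete.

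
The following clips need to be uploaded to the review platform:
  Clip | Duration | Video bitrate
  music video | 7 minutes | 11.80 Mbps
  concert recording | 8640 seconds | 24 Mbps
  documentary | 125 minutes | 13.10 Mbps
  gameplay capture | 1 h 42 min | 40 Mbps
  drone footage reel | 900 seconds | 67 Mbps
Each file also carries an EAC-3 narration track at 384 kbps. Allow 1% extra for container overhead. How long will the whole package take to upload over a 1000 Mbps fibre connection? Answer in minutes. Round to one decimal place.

Audio: 384 kbps = 0.384 Mbps.
music video: 12.184 Mbps × 420 s × 1.01 = 5168.5 Mb
concert recording: 24.384 Mbps × 8640 s × 1.01 = 212784.5 Mb
documentary: 13.484 Mbps × 7500 s × 1.01 = 102141.3 Mb
gameplay capture: 40.384 Mbps × 6120 s × 1.01 = 249621.6 Mb
drone footage reel: 67.384 Mbps × 900 s × 1.01 = 61252.1 Mb
Total: 630967.9 Mb = 78871.0 MB.
At 1000 Mbps: 630967.9 / 1000 = 631 s ≈ 10.5 minutes.

10.5 minutes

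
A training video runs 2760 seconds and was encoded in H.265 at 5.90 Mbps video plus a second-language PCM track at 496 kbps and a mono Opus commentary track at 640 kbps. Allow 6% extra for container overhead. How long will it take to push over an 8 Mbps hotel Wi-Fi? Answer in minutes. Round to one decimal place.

Audio total: 496 + 640 = 1136 kbps = 1.136 Mbps.
Total bitrate: 7.036 Mbps.
File: 7.036 Mbps × 2760 s = 19419.4 Mb.
With 6% container overhead: ×1.06. → 20584.5 Mb.
At 8 Mbps: 20584.5 / 8 = 2573.1 s ≈ 42.9 minutes.

42.9 minutes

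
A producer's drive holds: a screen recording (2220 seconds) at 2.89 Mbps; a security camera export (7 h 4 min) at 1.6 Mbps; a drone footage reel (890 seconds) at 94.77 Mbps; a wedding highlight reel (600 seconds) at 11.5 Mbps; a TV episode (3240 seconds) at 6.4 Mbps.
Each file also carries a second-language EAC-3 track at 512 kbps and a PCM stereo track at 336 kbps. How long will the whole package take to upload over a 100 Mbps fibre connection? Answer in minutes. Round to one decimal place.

31.1 minutes

Audio total: 512 + 336 = 848 kbps = 0.848 Mbps.
screen recording: 3.738 Mbps × 2220 s = 8298.4 Mb
security camera export: 2.448 Mbps × 25440 s = 62277.1 Mb
drone footage reel: 95.618 Mbps × 890 s = 85100.0 Mb
wedding highlight reel: 12.348 Mbps × 600 s = 7408.8 Mb
TV episode: 7.248 Mbps × 3240 s = 23483.5 Mb
Total: 186567.8 Mb = 23321.0 MB.
At 100 Mbps: 186567.8 / 100 = 1866 s ≈ 31.1 minutes.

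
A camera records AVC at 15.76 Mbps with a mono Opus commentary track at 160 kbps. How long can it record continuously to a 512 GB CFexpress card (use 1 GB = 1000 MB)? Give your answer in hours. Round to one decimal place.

Audio: 160 kbps = 0.160 Mbps.
Total bitrate: 15.76 + 0.160 = 15.920 Mbps.
Capacity: 512 GB = 4,096,000 Mb.
Recording time: 4,096,000 / 15.920 = 257,286 s ≈ 71.5 hours.

71.5 hours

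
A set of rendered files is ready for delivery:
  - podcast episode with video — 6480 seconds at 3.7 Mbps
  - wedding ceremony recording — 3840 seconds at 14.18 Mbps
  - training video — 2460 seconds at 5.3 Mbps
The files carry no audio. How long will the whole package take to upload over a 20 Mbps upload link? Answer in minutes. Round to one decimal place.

podcast episode with video: 3.700 Mbps × 6480 s = 23976.0 Mb
wedding ceremony recording: 14.180 Mbps × 3840 s = 54451.2 Mb
training video: 5.300 Mbps × 2460 s = 13038.0 Mb
Total: 91465.2 Mb = 11433.1 MB.
At 20 Mbps: 91465.2 / 20 = 4573 s ≈ 76.2 minutes.

76.2 minutes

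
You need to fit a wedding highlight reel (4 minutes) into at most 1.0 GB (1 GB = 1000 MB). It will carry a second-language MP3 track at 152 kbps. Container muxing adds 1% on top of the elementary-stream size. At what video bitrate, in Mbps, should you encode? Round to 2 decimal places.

Budget: 1.0 GB = 8000.0 Mb.
Stream payload after overhead: 8000.0 / 1.01 = 7920.8 Mb.
4 min = 240 s
Total bitrate budget: 7920.8 Mb / 240 s = 33.003 Mbps.
Audio: 152 kbps = 0.152 Mbps.
Video: 33.003 − 0.152 = 32.851 Mbps.

32.85 Mbps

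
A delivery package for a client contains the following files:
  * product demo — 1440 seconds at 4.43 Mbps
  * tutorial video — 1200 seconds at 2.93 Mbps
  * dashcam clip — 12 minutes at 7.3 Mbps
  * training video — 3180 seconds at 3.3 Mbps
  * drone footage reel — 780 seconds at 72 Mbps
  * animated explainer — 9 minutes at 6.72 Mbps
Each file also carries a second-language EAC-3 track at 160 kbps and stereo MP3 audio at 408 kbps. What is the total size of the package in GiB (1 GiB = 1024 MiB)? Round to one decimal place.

Audio total: 160 + 408 = 568 kbps = 0.568 Mbps.
product demo: 4.998 Mbps × 1440 s = 7197.1 Mb
tutorial video: 3.498 Mbps × 1200 s = 4197.6 Mb
dashcam clip: 7.868 Mbps × 720 s = 5665.0 Mb
training video: 3.868 Mbps × 3180 s = 12300.2 Mb
drone footage reel: 72.568 Mbps × 780 s = 56603.0 Mb
animated explainer: 7.288 Mbps × 540 s = 3935.5 Mb
Total: 89898.5 Mb = 11237.3 MB.
= 10.47 GiB.

10.5 GiB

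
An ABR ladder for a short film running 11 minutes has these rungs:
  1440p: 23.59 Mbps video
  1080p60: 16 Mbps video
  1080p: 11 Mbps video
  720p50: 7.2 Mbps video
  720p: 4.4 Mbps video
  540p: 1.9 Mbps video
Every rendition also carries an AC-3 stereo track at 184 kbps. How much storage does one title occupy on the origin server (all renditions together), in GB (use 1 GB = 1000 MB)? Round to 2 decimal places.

11 min = 660 s
Audio: 184 kbps = 0.184 Mbps.
Sum of rendition bitrates: (23.59+0.184) + (16+0.184) + (11+0.184) + (7.2+0.184) + (4.4+0.184) + (1.9+0.184) = 65.194 Mbps.
× 660 s = 43,028 Mb = 5,379 MB = 5.379 GB.

5.38 GB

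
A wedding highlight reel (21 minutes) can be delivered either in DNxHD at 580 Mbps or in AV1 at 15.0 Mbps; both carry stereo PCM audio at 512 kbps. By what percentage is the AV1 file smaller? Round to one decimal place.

97.3%

21 min = 1260 s
Audio: 512 kbps = 0.512 Mbps.
DNxHD: 580.512 Mbps × 1260 s = 731445.1 Mb = 91.431 GB.
AV1: 15.512 Mbps × 1260 s = 19545.1 Mb = 2.443 GB.
Reduction: (1 − 2.443/91.431) × 100 = 97.33%.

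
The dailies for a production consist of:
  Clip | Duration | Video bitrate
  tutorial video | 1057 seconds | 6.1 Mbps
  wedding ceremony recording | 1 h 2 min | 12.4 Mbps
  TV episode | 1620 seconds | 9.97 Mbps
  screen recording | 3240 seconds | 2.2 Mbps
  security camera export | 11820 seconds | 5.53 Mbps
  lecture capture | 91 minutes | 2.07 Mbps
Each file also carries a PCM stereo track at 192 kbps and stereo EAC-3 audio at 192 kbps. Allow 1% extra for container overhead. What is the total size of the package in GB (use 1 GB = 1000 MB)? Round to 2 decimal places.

20.56 GB

Audio total: 192 + 192 = 384 kbps = 0.384 Mbps.
tutorial video: 6.484 Mbps × 1057 s × 1.01 = 6922.1 Mb
wedding ceremony recording: 12.784 Mbps × 3720 s × 1.01 = 48032.0 Mb
TV episode: 10.354 Mbps × 1620 s × 1.01 = 16941.2 Mb
screen recording: 2.584 Mbps × 3240 s × 1.01 = 8455.9 Mb
security camera export: 5.914 Mbps × 11820 s × 1.01 = 70602.5 Mb
lecture capture: 2.454 Mbps × 5460 s × 1.01 = 13532.8 Mb
Total: 164486.6 Mb = 20560.8 MB.
= 20.56 GB.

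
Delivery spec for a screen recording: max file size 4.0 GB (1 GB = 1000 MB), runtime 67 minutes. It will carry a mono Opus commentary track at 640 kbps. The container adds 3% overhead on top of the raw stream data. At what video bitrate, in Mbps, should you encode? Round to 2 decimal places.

7.09 Mbps

Budget: 4.0 GB = 32000.0 Mb.
Stream payload after overhead: 32000.0 / 1.03 = 31068.0 Mb.
67 min = 4020 s
Total bitrate budget: 31068.0 Mb / 4020 s = 7.728 Mbps.
Audio: 640 kbps = 0.640 Mbps.
Video: 7.728 − 0.640 = 7.088 Mbps.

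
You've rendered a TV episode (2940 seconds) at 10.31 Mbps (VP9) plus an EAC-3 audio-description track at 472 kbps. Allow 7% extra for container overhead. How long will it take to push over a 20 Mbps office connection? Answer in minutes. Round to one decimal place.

Audio: 472 kbps = 0.472 Mbps.
Total bitrate: 10.782 Mbps.
File: 10.782 Mbps × 2940 s = 31699.1 Mb.
With 7% container overhead: ×1.07. → 33918.0 Mb.
At 20 Mbps: 33918.0 / 20 = 1695.9 s ≈ 28.3 minutes.

28.3 minutes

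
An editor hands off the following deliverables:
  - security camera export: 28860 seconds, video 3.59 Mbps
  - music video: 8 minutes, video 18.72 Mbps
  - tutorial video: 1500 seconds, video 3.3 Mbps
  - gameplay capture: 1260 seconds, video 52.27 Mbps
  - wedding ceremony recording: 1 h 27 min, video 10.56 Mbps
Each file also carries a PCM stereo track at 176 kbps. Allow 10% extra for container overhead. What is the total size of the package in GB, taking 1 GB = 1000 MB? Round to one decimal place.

33.7 GB

Audio: 176 kbps = 0.176 Mbps.
security camera export: 3.766 Mbps × 28860 s × 1.10 = 119555.4 Mb
music video: 18.896 Mbps × 480 s × 1.10 = 9977.1 Mb
tutorial video: 3.476 Mbps × 1500 s × 1.10 = 5735.4 Mb
gameplay capture: 52.446 Mbps × 1260 s × 1.10 = 72690.2 Mb
wedding ceremony recording: 10.736 Mbps × 5220 s × 1.10 = 61646.1 Mb
Total: 269604.2 Mb = 33700.5 MB.
= 33.70 GB.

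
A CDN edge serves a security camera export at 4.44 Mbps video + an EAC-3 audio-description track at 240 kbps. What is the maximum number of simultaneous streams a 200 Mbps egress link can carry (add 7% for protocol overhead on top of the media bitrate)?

Audio: 240 kbps = 0.240 Mbps.
Per-viewer media rate: 4.680 Mbps.
On the wire with 7% overhead: 5.008 Mbps.
200 Mbps = 200.0 Mbps; 200.0 / 5.008 = 39.94 → 39 viewers.

39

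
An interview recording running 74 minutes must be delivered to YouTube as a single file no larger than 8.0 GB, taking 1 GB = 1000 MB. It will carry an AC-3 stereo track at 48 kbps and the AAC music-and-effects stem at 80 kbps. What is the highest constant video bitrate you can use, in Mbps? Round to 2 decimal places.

Budget: 8.0 GB = 64000.0 Mb.
74 min = 4440 s
Total bitrate budget: 64000.0 Mb / 4440 s = 14.414 Mbps.
Audio total: 48 + 80 = 128 kbps = 0.128 Mbps.
Video: 14.414 − 0.128 = 14.286 Mbps.

14.29 Mbps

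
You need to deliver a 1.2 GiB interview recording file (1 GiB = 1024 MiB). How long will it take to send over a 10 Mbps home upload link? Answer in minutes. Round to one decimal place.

File: 1.2 GiB = 10307.9 Mb.
At 10 Mbps: 10307.9 / 10 = 1030.8 s ≈ 17.2 minutes.

17.2 minutes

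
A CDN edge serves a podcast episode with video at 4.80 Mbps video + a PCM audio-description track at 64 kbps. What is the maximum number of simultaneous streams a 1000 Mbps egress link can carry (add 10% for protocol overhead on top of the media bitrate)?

186

Audio: 64 kbps = 0.064 Mbps.
Per-viewer media rate: 4.864 Mbps.
On the wire with 10% overhead: 5.350 Mbps.
1000 Mbps = 1,000 Mbps; 1,000 / 5.350 = 186.90 → 186 viewers.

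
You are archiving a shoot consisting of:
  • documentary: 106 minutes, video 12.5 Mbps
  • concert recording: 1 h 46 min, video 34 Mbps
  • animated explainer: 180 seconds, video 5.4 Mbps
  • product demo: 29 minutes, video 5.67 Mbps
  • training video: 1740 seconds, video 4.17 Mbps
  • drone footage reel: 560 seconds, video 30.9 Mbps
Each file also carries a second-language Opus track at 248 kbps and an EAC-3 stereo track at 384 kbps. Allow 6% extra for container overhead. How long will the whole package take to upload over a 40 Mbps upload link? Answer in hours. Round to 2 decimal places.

2.52 hours

Audio total: 248 + 384 = 632 kbps = 0.632 Mbps.
documentary: 13.132 Mbps × 6360 s × 1.06 = 88530.7 Mb
concert recording: 34.632 Mbps × 6360 s × 1.06 = 233475.1 Mb
animated explainer: 6.032 Mbps × 180 s × 1.06 = 1150.9 Mb
product demo: 6.302 Mbps × 1740 s × 1.06 = 11623.4 Mb
training video: 4.802 Mbps × 1740 s × 1.06 = 8856.8 Mb
drone footage reel: 31.532 Mbps × 560 s × 1.06 = 18717.4 Mb
Total: 362354.3 Mb = 45294.3 MB.
At 40 Mbps: 362354.3 / 40 = 9059 s ≈ 2.52 hours.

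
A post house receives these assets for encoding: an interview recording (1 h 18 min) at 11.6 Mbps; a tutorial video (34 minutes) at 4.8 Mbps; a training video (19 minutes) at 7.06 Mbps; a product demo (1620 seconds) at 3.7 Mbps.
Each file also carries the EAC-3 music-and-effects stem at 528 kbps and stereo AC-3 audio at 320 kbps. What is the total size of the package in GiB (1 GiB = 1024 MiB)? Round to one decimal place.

10.0 GiB

Audio total: 528 + 320 = 848 kbps = 0.848 Mbps.
interview recording: 12.448 Mbps × 4680 s = 58256.6 Mb
tutorial video: 5.648 Mbps × 2040 s = 11521.9 Mb
training video: 7.908 Mbps × 1140 s = 9015.1 Mb
product demo: 4.548 Mbps × 1620 s = 7367.8 Mb
Total: 86161.4 Mb = 10770.2 MB.
= 10.03 GiB.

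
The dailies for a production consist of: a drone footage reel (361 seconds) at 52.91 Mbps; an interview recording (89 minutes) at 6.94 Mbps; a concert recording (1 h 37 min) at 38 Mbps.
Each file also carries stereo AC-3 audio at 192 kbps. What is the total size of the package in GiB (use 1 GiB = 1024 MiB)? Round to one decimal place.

32.5 GiB

Audio: 192 kbps = 0.192 Mbps.
drone footage reel: 53.102 Mbps × 361 s = 19169.8 Mb
interview recording: 7.132 Mbps × 5340 s = 38084.9 Mb
concert recording: 38.192 Mbps × 5820 s = 222277.4 Mb
Total: 279532.1 Mb = 34941.5 MB.
= 32.54 GiB.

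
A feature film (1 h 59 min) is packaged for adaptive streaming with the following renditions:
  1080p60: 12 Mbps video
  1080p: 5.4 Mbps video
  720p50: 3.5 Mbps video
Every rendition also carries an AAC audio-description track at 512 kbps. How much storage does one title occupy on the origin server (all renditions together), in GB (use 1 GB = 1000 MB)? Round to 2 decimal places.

20.02 GB

1 h 59 min = 119 min = 7140 s
Audio: 512 kbps = 0.512 Mbps.
Sum of rendition bitrates: (12+0.512) + (5.4+0.512) + (3.5+0.512) = 22.436 Mbps.
× 7140 s = 160,193 Mb = 20,024 MB = 20.02 GB.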